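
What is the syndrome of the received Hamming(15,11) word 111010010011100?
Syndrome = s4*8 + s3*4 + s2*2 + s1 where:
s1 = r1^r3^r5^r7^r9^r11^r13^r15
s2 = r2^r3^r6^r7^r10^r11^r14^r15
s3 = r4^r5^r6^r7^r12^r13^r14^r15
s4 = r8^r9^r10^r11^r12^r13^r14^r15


s1=1, s2=1, s3=1, s4=0

Syndrome = 7 (error at position 7)


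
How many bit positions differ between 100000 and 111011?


XOR: 011011
Count of 1s: 4

4


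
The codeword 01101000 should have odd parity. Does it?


Number of 1s: 3

Yes, parity is correct (3 ones)


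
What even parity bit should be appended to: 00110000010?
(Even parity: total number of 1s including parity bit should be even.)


Number of 1s in data: 3
Parity bit: 1

1


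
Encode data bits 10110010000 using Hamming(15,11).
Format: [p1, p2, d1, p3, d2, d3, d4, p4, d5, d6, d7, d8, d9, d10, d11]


Parity bits: p1=1, p2=0, p3=0, p4=1

101001110010000


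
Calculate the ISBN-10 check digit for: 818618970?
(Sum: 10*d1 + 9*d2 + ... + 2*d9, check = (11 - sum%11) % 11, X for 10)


Weighted sum: 298
298 mod 11 = 1

Check digit: X


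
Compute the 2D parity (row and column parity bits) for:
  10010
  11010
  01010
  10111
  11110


Row parities: 01000
Column parities: 01011

Row P: 01000, Col P: 01011, Corner: 1


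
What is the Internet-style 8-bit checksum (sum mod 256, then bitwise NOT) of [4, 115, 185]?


Sum = 304 mod 256 = 48
Complement = 207

207


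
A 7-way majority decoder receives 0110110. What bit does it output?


Ones: 4 out of 7
Threshold: 4

1 (4/7 voted 1)


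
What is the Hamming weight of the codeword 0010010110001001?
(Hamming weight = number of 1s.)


Counting 1s in 0010010110001001

6


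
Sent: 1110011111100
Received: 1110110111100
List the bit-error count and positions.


XOR: 0000101000000

2 error(s) at position(s): 4, 6


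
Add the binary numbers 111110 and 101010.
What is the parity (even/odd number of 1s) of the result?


111110 = 62
101010 = 42
Sum = 104 = 1101000
1s count = 3

odd parity (3 ones in 1101000)


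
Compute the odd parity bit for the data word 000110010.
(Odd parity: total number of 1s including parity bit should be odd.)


Number of 1s in data: 3
Parity bit: 0

0


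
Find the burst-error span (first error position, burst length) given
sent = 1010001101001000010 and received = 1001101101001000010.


XOR: 0011100000000000000

Burst at position 2, length 3


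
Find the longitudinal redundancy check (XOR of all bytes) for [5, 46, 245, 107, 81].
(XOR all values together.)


XOR chain: 5 ^ 46 ^ 245 ^ 107 ^ 81 = 228

228


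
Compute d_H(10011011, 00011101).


XOR: 10000110
Count of 1s: 3

3


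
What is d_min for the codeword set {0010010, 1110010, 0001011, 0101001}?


Comparing all pairs, minimum distance: 2
Can detect 1 errors, correct 0 errors

2


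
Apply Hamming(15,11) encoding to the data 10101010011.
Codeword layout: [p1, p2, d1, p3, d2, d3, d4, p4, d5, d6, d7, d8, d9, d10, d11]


Parity bits: p1=0, p2=1, p3=1, p4=0

011101001010011


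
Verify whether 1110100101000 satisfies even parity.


Number of 1s: 6

Yes, parity is correct (6 ones)


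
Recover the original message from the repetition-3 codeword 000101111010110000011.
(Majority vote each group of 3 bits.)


Groups: 000, 101, 111, 010, 110, 000, 011
Majority votes: 0110101

0110101


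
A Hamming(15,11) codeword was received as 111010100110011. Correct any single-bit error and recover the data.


Syndrome = 2: error at position 2

Data: 11010110011 (corrected bit 2)


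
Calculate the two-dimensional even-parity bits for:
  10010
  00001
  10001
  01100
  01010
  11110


Row parities: 010000
Column parities: 11010

Row P: 010000, Col P: 11010, Corner: 1


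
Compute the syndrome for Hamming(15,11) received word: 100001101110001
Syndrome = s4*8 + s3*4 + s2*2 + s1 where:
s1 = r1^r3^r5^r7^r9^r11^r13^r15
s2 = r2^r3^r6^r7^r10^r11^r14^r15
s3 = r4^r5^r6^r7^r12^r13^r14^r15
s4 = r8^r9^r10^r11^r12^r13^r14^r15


s1=1, s2=1, s3=1, s4=0

Syndrome = 7 (error at position 7)


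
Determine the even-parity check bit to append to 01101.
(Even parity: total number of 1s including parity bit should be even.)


Number of 1s in data: 3
Parity bit: 1

1


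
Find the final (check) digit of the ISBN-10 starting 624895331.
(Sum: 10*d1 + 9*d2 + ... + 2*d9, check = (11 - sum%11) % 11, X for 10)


Weighted sum: 268
268 mod 11 = 4

Check digit: 7


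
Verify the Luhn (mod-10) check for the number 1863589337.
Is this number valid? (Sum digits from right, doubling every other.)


Luhn sum = 50
50 mod 10 = 0

Valid (Luhn sum mod 10 = 0)


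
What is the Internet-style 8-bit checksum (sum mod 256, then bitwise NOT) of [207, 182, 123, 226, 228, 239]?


Sum = 1205 mod 256 = 181
Complement = 74

74


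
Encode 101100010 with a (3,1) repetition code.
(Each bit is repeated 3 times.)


Each bit -> 3 copies

111000111111000000000111000


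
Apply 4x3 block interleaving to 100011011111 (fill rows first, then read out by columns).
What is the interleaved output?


Matrix:
  100
  011
  011
  111
Read columns: 100101110111

100101110111


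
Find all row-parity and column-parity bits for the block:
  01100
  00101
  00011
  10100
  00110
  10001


Row parities: 000000
Column parities: 01001

Row P: 000000, Col P: 01001, Corner: 0


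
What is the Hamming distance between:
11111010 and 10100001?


XOR: 01011011
Count of 1s: 5

5


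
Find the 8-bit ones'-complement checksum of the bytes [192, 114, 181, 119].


Sum = 606 mod 256 = 94
Complement = 161

161


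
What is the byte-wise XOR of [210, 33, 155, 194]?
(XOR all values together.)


XOR chain: 210 ^ 33 ^ 155 ^ 194 = 170

170


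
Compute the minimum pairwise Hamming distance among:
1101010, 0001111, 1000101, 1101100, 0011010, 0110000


Comparing all pairs, minimum distance: 2
Can detect 1 errors, correct 0 errors

2


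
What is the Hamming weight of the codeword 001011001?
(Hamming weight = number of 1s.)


Counting 1s in 001011001

4


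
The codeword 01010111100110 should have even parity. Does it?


Number of 1s: 8

Yes, parity is correct (8 ones)


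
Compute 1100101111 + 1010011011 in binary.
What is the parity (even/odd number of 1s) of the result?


1100101111 = 815
1010011011 = 667
Sum = 1482 = 10111001010
1s count = 6

even parity (6 ones in 10111001010)


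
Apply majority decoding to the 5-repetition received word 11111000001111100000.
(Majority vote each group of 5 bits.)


Groups: 11111, 00000, 11111, 00000
Majority votes: 1010

1010


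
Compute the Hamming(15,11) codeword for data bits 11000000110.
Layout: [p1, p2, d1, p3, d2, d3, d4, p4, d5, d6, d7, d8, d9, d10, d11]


Parity bits: p1=1, p2=0, p3=1, p4=0

101110000000110


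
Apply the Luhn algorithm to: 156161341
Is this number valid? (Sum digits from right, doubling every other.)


Luhn sum = 30
30 mod 10 = 0

Valid (Luhn sum mod 10 = 0)


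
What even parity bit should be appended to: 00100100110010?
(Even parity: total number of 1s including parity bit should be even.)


Number of 1s in data: 5
Parity bit: 1

1


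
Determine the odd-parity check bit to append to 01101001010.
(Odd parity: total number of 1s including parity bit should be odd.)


Number of 1s in data: 5
Parity bit: 0

0


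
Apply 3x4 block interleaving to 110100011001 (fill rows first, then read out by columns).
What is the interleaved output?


Matrix:
  1101
  0001
  1001
Read columns: 101100000111

101100000111


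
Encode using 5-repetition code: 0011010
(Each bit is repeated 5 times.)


Each bit -> 5 copies

00000000001111111111000001111100000


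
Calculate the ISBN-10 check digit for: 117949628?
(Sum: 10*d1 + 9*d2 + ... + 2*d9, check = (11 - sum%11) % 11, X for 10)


Weighted sum: 253
253 mod 11 = 0

Check digit: 0


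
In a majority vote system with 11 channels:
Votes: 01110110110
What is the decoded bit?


Ones: 7 out of 11
Threshold: 6

1 (7/11 voted 1)


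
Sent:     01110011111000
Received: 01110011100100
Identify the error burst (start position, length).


XOR: 00000000011100

Burst at position 9, length 3


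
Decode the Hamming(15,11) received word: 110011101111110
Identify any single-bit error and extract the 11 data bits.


Syndrome = 0: no error detected

Data: 01111111110 (no errors)


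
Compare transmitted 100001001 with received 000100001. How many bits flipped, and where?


XOR: 100101000

3 error(s) at position(s): 0, 3, 5


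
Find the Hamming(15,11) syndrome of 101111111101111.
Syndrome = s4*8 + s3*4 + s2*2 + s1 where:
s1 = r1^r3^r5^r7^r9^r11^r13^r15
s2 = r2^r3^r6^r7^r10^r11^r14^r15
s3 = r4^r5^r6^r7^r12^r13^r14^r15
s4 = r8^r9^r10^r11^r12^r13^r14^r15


s1=1, s2=0, s3=0, s4=1

Syndrome = 9 (error at position 9)


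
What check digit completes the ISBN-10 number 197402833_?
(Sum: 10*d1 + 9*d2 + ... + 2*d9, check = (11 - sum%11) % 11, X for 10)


Weighted sum: 232
232 mod 11 = 1

Check digit: X


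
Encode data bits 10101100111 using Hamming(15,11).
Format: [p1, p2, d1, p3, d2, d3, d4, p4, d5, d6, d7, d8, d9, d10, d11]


Parity bits: p1=0, p2=1, p3=0, p4=1

011001011100111


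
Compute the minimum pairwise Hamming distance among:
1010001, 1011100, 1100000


Comparing all pairs, minimum distance: 3
Can detect 2 errors, correct 1 errors

3


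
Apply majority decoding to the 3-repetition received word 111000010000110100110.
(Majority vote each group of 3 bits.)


Groups: 111, 000, 010, 000, 110, 100, 110
Majority votes: 1000101

1000101


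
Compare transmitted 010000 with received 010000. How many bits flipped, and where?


XOR: 000000

0 errors (received matches sent)


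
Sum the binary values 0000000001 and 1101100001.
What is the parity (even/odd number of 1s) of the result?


0000000001 = 1
1101100001 = 865
Sum = 866 = 1101100010
1s count = 5

odd parity (5 ones in 1101100010)


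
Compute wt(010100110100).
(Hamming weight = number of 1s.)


Counting 1s in 010100110100

5


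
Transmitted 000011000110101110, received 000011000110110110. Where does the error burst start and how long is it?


XOR: 000000000000011000

Burst at position 13, length 2


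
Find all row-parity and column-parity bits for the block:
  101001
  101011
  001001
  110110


Row parities: 1000
Column parities: 111101

Row P: 1000, Col P: 111101, Corner: 1


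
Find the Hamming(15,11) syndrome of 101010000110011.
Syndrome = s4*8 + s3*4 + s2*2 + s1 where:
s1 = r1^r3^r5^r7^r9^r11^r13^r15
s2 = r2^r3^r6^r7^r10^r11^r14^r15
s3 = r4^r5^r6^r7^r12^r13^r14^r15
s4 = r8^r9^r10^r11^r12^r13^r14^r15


s1=1, s2=1, s3=1, s4=0

Syndrome = 7 (error at position 7)


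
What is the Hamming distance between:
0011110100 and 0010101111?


XOR: 0001011011
Count of 1s: 5

5


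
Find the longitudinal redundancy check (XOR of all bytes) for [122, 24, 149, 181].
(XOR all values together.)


XOR chain: 122 ^ 24 ^ 149 ^ 181 = 66

66


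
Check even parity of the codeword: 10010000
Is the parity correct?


Number of 1s: 2

Yes, parity is correct (2 ones)


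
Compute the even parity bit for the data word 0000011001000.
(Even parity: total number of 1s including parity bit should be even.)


Number of 1s in data: 3
Parity bit: 1

1


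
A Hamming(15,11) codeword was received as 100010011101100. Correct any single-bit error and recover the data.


Syndrome = 14: error at position 14

Data: 01001101110 (corrected bit 14)


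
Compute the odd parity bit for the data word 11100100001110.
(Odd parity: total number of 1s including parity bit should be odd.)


Number of 1s in data: 7
Parity bit: 0

0


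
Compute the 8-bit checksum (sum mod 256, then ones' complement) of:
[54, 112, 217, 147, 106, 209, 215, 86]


Sum = 1146 mod 256 = 122
Complement = 133

133


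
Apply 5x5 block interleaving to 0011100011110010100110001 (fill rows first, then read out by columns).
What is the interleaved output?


Matrix:
  00111
  00011
  11001
  01001
  10001
Read columns: 0010100110100001100011111

0010100110100001100011111


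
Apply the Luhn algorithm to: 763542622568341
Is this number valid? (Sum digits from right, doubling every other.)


Luhn sum = 60
60 mod 10 = 0

Valid (Luhn sum mod 10 = 0)


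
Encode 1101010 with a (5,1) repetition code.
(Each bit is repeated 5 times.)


Each bit -> 5 copies

11111111110000011111000001111100000


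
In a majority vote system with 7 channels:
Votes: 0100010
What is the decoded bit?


Ones: 2 out of 7
Threshold: 4

0 (2/7 voted 1)


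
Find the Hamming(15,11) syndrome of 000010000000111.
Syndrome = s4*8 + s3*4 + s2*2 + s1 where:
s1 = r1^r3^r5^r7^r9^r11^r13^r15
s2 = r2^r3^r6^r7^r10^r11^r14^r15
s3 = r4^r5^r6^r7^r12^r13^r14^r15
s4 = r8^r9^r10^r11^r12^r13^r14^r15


s1=1, s2=0, s3=0, s4=1

Syndrome = 9 (error at position 9)


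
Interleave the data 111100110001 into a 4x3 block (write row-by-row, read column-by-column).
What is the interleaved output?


Matrix:
  111
  100
  110
  001
Read columns: 111010101001

111010101001


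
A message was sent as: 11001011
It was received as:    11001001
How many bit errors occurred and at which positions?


XOR: 00000010

1 error(s) at position(s): 6


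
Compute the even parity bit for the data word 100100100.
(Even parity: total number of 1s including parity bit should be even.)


Number of 1s in data: 3
Parity bit: 1

1


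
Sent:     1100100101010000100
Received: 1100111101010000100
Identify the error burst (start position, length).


XOR: 0000011000000000000

Burst at position 5, length 2


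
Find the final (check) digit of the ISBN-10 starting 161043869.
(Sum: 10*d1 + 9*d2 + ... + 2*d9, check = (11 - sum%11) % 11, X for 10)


Weighted sum: 179
179 mod 11 = 3

Check digit: 8


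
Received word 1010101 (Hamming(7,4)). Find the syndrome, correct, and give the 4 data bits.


Syndrome = 0: no error detected

Data: 1101 (no errors)


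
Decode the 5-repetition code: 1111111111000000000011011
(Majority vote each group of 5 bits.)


Groups: 11111, 11111, 00000, 00000, 11011
Majority votes: 11001

11001


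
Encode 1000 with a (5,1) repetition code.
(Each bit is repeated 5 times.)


Each bit -> 5 copies

11111000000000000000


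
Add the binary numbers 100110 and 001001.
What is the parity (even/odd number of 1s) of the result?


100110 = 38
001001 = 9
Sum = 47 = 101111
1s count = 5

odd parity (5 ones in 101111)


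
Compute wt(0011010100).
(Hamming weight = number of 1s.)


Counting 1s in 0011010100

4


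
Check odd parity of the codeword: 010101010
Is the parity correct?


Number of 1s: 4

No, parity error (4 ones)


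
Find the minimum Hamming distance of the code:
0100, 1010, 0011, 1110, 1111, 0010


Comparing all pairs, minimum distance: 1
Can detect 0 errors, correct 0 errors

1


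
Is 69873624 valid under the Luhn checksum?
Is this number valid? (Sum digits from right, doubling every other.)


Luhn sum = 46
46 mod 10 = 6

Invalid (Luhn sum mod 10 = 6)


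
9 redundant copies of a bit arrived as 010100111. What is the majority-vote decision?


Ones: 5 out of 9
Threshold: 5

1 (5/9 voted 1)


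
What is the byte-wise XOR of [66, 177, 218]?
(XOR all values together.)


XOR chain: 66 ^ 177 ^ 218 = 41

41


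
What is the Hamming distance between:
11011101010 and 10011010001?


XOR: 01000111011
Count of 1s: 6

6


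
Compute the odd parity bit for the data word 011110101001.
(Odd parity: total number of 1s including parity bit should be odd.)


Number of 1s in data: 7
Parity bit: 0

0


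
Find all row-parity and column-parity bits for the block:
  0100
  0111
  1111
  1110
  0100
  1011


Row parities: 110111
Column parities: 1101

Row P: 110111, Col P: 1101, Corner: 1


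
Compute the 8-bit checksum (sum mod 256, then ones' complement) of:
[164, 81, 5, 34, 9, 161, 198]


Sum = 652 mod 256 = 140
Complement = 115

115


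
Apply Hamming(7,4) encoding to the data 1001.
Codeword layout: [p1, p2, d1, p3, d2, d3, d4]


Parity bits: p1=0, p2=0, p3=1

0011001


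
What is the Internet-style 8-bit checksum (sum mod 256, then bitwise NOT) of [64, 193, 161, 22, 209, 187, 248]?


Sum = 1084 mod 256 = 60
Complement = 195

195


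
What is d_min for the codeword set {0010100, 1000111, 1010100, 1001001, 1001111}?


Comparing all pairs, minimum distance: 1
Can detect 0 errors, correct 0 errors

1


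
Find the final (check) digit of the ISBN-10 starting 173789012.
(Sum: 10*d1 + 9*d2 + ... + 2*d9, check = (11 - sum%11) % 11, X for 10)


Weighted sum: 246
246 mod 11 = 4

Check digit: 7


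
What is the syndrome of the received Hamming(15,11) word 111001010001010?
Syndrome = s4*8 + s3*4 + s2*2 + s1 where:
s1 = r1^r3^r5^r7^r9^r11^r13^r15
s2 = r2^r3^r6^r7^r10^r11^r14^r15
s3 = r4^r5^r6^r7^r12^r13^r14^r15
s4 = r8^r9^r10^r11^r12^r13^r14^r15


s1=0, s2=0, s3=1, s4=1

Syndrome = 12 (error at position 12)


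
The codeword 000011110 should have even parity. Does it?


Number of 1s: 4

Yes, parity is correct (4 ones)


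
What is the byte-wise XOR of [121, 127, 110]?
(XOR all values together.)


XOR chain: 121 ^ 127 ^ 110 = 104

104


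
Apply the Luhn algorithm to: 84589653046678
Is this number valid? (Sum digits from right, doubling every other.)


Luhn sum = 65
65 mod 10 = 5

Invalid (Luhn sum mod 10 = 5)


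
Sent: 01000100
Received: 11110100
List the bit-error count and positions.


XOR: 10110000

3 error(s) at position(s): 0, 2, 3


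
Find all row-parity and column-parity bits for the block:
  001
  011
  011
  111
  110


Row parities: 10010
Column parities: 000

Row P: 10010, Col P: 000, Corner: 0


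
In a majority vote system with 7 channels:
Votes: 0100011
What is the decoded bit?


Ones: 3 out of 7
Threshold: 4

0 (3/7 voted 1)


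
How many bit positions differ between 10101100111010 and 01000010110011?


XOR: 11101110001001
Count of 1s: 8

8


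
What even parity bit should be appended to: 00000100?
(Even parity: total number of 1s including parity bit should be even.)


Number of 1s in data: 1
Parity bit: 1

1


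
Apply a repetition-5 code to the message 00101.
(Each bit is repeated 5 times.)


Each bit -> 5 copies

0000000000111110000011111


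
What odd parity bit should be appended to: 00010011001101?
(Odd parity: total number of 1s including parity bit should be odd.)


Number of 1s in data: 6
Parity bit: 1

1


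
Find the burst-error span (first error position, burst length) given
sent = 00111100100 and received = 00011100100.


XOR: 00100000000

Burst at position 2, length 1


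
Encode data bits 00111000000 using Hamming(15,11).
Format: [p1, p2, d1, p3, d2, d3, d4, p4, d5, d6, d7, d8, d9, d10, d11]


Parity bits: p1=0, p2=0, p3=0, p4=1

000001111000000


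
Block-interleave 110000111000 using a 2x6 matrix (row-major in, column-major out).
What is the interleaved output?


Matrix:
  110000
  111000
Read columns: 111101000000

111101000000


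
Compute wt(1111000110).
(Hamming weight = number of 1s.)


Counting 1s in 1111000110

6


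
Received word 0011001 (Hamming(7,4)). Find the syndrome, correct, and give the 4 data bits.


Syndrome = 0: no error detected

Data: 1001 (no errors)


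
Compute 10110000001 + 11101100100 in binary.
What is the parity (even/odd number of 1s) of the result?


10110000001 = 1409
11101100100 = 1892
Sum = 3301 = 110011100101
1s count = 7

odd parity (7 ones in 110011100101)


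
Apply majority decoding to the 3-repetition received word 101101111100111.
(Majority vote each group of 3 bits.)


Groups: 101, 101, 111, 100, 111
Majority votes: 11101

11101


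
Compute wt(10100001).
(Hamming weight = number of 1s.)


Counting 1s in 10100001

3


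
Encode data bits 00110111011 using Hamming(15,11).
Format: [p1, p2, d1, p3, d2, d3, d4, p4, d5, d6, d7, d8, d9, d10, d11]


Parity bits: p1=1, p2=0, p3=1, p4=1

100101110111011


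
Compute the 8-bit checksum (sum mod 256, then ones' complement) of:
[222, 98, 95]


Sum = 415 mod 256 = 159
Complement = 96

96


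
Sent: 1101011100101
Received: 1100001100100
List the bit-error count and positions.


XOR: 0001010000001

3 error(s) at position(s): 3, 5, 12


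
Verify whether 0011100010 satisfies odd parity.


Number of 1s: 4

No, parity error (4 ones)


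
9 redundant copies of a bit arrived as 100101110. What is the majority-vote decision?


Ones: 5 out of 9
Threshold: 5

1 (5/9 voted 1)


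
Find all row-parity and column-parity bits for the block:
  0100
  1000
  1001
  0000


Row parities: 1100
Column parities: 0101

Row P: 1100, Col P: 0101, Corner: 0


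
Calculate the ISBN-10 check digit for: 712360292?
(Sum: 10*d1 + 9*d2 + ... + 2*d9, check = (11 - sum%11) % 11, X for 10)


Weighted sum: 191
191 mod 11 = 4

Check digit: 7


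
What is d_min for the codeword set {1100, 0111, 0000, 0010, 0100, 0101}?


Comparing all pairs, minimum distance: 1
Can detect 0 errors, correct 0 errors

1


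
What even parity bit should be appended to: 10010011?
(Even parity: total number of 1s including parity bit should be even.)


Number of 1s in data: 4
Parity bit: 0

0


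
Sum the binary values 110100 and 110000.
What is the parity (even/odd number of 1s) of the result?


110100 = 52
110000 = 48
Sum = 100 = 1100100
1s count = 3

odd parity (3 ones in 1100100)


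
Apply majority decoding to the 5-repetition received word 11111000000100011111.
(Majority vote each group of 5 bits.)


Groups: 11111, 00000, 01000, 11111
Majority votes: 1001

1001


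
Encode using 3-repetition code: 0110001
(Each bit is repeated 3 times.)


Each bit -> 3 copies

000111111000000000111


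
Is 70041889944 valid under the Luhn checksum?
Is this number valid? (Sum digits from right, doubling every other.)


Luhn sum = 61
61 mod 10 = 1

Invalid (Luhn sum mod 10 = 1)


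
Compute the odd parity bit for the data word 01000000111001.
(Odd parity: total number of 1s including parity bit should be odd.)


Number of 1s in data: 5
Parity bit: 0

0


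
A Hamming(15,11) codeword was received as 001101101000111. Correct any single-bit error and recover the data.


Syndrome = 3: error at position 3

Data: 00111000111 (corrected bit 3)


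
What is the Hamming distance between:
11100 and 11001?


XOR: 00101
Count of 1s: 2

2


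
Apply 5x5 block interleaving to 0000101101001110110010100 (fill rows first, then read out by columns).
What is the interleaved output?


Matrix:
  00001
  01101
  00111
  01100
  10100
Read columns: 0000101010011110010011100

0000101010011110010011100


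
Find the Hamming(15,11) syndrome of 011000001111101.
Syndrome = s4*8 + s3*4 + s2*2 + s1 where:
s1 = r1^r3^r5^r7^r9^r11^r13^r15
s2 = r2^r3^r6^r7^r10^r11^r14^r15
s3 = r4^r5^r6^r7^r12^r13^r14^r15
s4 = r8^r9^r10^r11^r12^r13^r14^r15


s1=1, s2=1, s3=1, s4=0

Syndrome = 7 (error at position 7)


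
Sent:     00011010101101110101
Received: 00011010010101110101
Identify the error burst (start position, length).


XOR: 00000000111000000000

Burst at position 8, length 3


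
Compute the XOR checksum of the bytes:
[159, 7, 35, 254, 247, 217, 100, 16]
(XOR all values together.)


XOR chain: 159 ^ 7 ^ 35 ^ 254 ^ 247 ^ 217 ^ 100 ^ 16 = 31

31


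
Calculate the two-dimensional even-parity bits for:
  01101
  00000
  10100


Row parities: 100
Column parities: 11001

Row P: 100, Col P: 11001, Corner: 1


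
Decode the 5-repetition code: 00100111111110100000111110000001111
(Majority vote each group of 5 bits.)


Groups: 00100, 11111, 11101, 00000, 11111, 00000, 01111
Majority votes: 0110101

0110101


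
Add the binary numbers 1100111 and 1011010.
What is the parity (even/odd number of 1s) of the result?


1100111 = 103
1011010 = 90
Sum = 193 = 11000001
1s count = 3

odd parity (3 ones in 11000001)


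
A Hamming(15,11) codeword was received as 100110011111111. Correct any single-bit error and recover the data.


Syndrome = 0: no error detected

Data: 01001111111 (no errors)


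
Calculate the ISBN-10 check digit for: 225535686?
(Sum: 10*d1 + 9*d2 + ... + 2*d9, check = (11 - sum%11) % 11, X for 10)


Weighted sum: 216
216 mod 11 = 7

Check digit: 4


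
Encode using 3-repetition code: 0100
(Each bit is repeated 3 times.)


Each bit -> 3 copies

000111000000


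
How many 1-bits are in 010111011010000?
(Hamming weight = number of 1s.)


Counting 1s in 010111011010000

7


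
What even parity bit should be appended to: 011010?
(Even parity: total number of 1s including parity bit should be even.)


Number of 1s in data: 3
Parity bit: 1

1


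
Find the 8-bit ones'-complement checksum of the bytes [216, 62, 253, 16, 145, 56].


Sum = 748 mod 256 = 236
Complement = 19

19


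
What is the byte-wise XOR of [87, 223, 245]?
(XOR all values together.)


XOR chain: 87 ^ 223 ^ 245 = 125

125


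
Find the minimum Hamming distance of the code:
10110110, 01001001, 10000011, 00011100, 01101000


Comparing all pairs, minimum distance: 2
Can detect 1 errors, correct 0 errors

2


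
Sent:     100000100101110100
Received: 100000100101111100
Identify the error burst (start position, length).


XOR: 000000000000001000

Burst at position 14, length 1


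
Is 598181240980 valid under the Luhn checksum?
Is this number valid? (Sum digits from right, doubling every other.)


Luhn sum = 50
50 mod 10 = 0

Valid (Luhn sum mod 10 = 0)


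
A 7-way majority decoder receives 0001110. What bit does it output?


Ones: 3 out of 7
Threshold: 4

0 (3/7 voted 1)


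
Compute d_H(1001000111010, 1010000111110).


XOR: 0011000000100
Count of 1s: 3

3


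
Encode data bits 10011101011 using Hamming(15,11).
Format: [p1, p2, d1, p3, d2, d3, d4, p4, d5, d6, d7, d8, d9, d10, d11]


Parity bits: p1=0, p2=1, p3=0, p4=1

011000111101011


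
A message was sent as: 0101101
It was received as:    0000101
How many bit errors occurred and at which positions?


XOR: 0101000

2 error(s) at position(s): 1, 3


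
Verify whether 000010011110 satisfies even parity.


Number of 1s: 5

No, parity error (5 ones)


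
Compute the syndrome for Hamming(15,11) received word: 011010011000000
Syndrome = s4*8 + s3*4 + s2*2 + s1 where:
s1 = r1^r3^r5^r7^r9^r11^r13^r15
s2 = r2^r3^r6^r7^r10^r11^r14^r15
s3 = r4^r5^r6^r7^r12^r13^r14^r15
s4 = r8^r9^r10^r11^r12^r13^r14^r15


s1=1, s2=0, s3=1, s4=0

Syndrome = 5 (error at position 5)


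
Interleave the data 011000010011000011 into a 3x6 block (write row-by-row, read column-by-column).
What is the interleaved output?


Matrix:
  011000
  010011
  000011
Read columns: 000110100000011011

000110100000011011


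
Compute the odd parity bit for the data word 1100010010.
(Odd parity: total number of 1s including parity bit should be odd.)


Number of 1s in data: 4
Parity bit: 1

1


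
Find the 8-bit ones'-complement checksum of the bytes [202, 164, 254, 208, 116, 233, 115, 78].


Sum = 1370 mod 256 = 90
Complement = 165

165


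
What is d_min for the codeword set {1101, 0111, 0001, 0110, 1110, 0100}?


Comparing all pairs, minimum distance: 1
Can detect 0 errors, correct 0 errors

1


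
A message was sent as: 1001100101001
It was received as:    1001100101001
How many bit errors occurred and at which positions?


XOR: 0000000000000

0 errors (received matches sent)


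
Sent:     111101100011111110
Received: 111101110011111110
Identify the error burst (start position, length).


XOR: 000000010000000000

Burst at position 7, length 1


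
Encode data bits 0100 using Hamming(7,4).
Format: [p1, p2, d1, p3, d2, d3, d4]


Parity bits: p1=1, p2=0, p3=1

1001100


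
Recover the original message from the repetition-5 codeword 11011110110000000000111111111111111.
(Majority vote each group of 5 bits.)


Groups: 11011, 11011, 00000, 00000, 11111, 11111, 11111
Majority votes: 1100111

1100111


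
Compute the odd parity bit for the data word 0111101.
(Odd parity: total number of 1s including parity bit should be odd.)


Number of 1s in data: 5
Parity bit: 0

0


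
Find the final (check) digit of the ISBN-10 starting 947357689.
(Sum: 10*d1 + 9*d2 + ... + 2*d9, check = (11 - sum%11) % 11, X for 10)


Weighted sum: 334
334 mod 11 = 4

Check digit: 7


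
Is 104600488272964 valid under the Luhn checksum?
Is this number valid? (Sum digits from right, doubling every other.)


Luhn sum = 58
58 mod 10 = 8

Invalid (Luhn sum mod 10 = 8)


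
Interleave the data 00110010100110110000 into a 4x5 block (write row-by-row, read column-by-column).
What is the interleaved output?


Matrix:
  00110
  01010
  01101
  10000
Read columns: 00010110101011000010

00010110101011000010


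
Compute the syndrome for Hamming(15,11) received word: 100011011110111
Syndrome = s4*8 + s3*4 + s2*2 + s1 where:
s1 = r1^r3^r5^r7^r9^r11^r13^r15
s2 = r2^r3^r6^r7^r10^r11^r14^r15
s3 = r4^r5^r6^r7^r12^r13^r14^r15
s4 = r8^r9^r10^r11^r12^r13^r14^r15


s1=0, s2=1, s3=1, s4=1

Syndrome = 14 (error at position 14)


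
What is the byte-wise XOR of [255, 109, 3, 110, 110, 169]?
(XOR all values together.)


XOR chain: 255 ^ 109 ^ 3 ^ 110 ^ 110 ^ 169 = 56

56


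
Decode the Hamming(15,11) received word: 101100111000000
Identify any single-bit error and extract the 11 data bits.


Syndrome = 0: no error detected

Data: 10011000000 (no errors)


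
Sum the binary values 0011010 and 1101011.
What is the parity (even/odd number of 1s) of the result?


0011010 = 26
1101011 = 107
Sum = 133 = 10000101
1s count = 3

odd parity (3 ones in 10000101)


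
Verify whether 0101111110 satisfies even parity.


Number of 1s: 7

No, parity error (7 ones)


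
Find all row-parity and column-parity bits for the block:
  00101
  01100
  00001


Row parities: 001
Column parities: 01000

Row P: 001, Col P: 01000, Corner: 1


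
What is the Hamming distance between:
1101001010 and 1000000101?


XOR: 0101001111
Count of 1s: 6

6


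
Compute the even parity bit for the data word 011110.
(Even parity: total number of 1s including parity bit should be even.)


Number of 1s in data: 4
Parity bit: 0

0


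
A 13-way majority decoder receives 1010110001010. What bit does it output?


Ones: 6 out of 13
Threshold: 7

0 (6/13 voted 1)


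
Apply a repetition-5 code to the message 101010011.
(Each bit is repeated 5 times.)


Each bit -> 5 copies

111110000011111000001111100000000001111111111


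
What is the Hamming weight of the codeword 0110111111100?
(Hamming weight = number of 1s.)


Counting 1s in 0110111111100

9


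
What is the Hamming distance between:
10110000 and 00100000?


XOR: 10010000
Count of 1s: 2

2


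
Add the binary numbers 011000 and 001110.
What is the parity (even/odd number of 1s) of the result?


011000 = 24
001110 = 14
Sum = 38 = 100110
1s count = 3

odd parity (3 ones in 100110)


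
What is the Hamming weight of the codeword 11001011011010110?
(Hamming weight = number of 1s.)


Counting 1s in 11001011011010110

10


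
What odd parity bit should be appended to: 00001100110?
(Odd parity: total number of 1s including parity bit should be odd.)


Number of 1s in data: 4
Parity bit: 1

1


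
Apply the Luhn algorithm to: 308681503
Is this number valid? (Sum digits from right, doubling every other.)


Luhn sum = 32
32 mod 10 = 2

Invalid (Luhn sum mod 10 = 2)


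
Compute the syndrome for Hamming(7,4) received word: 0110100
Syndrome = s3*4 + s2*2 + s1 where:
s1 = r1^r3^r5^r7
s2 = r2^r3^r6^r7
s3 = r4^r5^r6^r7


s1=0, s2=0, s3=1

Syndrome = 4 (error at position 4)


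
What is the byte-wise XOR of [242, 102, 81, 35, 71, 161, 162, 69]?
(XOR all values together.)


XOR chain: 242 ^ 102 ^ 81 ^ 35 ^ 71 ^ 161 ^ 162 ^ 69 = 231

231


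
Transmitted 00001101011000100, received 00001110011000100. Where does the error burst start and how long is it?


XOR: 00000011000000000

Burst at position 6, length 2


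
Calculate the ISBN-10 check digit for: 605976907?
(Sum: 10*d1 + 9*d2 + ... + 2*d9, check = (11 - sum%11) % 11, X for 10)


Weighted sum: 285
285 mod 11 = 10

Check digit: 1


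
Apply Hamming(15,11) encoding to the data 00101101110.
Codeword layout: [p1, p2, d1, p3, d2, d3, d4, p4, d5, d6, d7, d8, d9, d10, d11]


Parity bits: p1=0, p2=1, p3=0, p4=1

010001011101110


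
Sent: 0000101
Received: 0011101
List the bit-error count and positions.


XOR: 0011000

2 error(s) at position(s): 2, 3


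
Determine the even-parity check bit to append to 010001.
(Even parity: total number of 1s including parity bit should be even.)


Number of 1s in data: 2
Parity bit: 0

0


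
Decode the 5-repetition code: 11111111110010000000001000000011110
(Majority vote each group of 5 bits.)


Groups: 11111, 11111, 00100, 00000, 00100, 00000, 11110
Majority votes: 1100001

1100001


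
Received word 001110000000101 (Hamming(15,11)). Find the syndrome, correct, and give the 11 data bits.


Syndrome = 0: no error detected

Data: 11000000101 (no errors)


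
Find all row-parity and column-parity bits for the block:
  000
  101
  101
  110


Row parities: 0000
Column parities: 110

Row P: 0000, Col P: 110, Corner: 0


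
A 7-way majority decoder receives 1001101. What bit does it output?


Ones: 4 out of 7
Threshold: 4

1 (4/7 voted 1)


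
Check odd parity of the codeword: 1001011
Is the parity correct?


Number of 1s: 4

No, parity error (4 ones)


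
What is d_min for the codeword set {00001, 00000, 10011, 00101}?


Comparing all pairs, minimum distance: 1
Can detect 0 errors, correct 0 errors

1


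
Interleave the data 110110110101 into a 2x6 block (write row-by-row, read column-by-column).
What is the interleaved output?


Matrix:
  110110
  110101
Read columns: 111100111001

111100111001


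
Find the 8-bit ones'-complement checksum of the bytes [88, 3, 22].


Sum = 113 mod 256 = 113
Complement = 142

142


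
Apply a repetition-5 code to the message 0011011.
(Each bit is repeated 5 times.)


Each bit -> 5 copies

00000000001111111111000001111111111


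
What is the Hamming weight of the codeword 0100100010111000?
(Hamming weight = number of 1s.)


Counting 1s in 0100100010111000

6


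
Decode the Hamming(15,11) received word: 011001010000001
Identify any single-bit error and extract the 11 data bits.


Syndrome = 0: no error detected

Data: 10100000001 (no errors)


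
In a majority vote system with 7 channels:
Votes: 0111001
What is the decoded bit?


Ones: 4 out of 7
Threshold: 4

1 (4/7 voted 1)


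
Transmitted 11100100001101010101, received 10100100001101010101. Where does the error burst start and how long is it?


XOR: 01000000000000000000

Burst at position 1, length 1


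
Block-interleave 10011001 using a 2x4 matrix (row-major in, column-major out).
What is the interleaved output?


Matrix:
  1001
  1001
Read columns: 11000011

11000011


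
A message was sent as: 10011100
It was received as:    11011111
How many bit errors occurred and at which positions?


XOR: 01000011

3 error(s) at position(s): 1, 6, 7


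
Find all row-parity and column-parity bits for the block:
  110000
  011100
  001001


Row parities: 010
Column parities: 100101

Row P: 010, Col P: 100101, Corner: 1


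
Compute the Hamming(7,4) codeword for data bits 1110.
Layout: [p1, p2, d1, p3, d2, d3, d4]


Parity bits: p1=0, p2=0, p3=0

0010110


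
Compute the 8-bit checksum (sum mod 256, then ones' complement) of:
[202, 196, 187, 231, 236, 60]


Sum = 1112 mod 256 = 88
Complement = 167

167


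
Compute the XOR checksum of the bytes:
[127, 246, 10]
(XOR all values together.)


XOR chain: 127 ^ 246 ^ 10 = 131

131


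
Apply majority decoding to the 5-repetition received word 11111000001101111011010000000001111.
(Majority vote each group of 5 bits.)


Groups: 11111, 00000, 11011, 11011, 01000, 00000, 01111
Majority votes: 1011001

1011001


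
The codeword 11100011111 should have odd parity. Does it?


Number of 1s: 8

No, parity error (8 ones)


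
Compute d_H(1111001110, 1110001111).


XOR: 0001000001
Count of 1s: 2

2


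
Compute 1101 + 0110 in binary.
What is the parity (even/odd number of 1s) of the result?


1101 = 13
0110 = 6
Sum = 19 = 10011
1s count = 3

odd parity (3 ones in 10011)


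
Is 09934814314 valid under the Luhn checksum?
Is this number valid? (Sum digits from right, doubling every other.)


Luhn sum = 53
53 mod 10 = 3

Invalid (Luhn sum mod 10 = 3)


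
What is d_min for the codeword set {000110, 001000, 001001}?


Comparing all pairs, minimum distance: 1
Can detect 0 errors, correct 0 errors

1


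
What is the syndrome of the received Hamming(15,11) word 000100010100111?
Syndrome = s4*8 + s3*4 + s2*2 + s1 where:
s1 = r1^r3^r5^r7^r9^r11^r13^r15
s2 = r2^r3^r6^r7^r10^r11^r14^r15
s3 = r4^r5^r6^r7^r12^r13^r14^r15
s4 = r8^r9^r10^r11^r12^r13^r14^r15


s1=0, s2=1, s3=0, s4=1

Syndrome = 10 (error at position 10)


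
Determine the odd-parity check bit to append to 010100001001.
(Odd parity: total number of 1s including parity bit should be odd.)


Number of 1s in data: 4
Parity bit: 1

1


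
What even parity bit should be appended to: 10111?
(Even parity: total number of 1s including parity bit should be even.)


Number of 1s in data: 4
Parity bit: 0

0


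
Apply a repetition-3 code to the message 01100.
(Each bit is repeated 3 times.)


Each bit -> 3 copies

000111111000000


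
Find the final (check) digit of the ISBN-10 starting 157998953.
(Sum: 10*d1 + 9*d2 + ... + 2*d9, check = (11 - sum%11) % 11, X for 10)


Weighted sum: 325
325 mod 11 = 6

Check digit: 5


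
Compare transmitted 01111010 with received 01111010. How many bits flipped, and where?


XOR: 00000000

0 errors (received matches sent)


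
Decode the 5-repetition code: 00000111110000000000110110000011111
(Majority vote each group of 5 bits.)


Groups: 00000, 11111, 00000, 00000, 11011, 00000, 11111
Majority votes: 0100101

0100101


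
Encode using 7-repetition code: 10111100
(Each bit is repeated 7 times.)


Each bit -> 7 copies

11111110000000111111111111111111111111111100000000000000


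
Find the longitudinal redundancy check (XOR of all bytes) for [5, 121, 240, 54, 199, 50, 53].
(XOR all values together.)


XOR chain: 5 ^ 121 ^ 240 ^ 54 ^ 199 ^ 50 ^ 53 = 122

122


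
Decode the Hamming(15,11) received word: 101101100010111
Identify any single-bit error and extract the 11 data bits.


Syndrome = 0: no error detected

Data: 10110010111 (no errors)


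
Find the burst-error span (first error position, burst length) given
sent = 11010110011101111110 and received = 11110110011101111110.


XOR: 00100000000000000000

Burst at position 2, length 1


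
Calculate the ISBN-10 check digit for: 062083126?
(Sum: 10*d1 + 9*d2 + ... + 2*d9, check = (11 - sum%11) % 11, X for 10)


Weighted sum: 155
155 mod 11 = 1

Check digit: X


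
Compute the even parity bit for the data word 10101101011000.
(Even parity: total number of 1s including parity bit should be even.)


Number of 1s in data: 7
Parity bit: 1

1
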